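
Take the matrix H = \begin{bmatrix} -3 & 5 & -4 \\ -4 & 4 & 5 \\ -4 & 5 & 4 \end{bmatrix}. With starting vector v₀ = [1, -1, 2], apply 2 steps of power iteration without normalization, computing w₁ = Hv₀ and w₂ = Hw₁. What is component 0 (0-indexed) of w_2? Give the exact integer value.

62

w1 = Hv₀ = (-16, 2, -1)
w2 = Hw1 = (62, 67, 70)
The requested component of w2 is 62.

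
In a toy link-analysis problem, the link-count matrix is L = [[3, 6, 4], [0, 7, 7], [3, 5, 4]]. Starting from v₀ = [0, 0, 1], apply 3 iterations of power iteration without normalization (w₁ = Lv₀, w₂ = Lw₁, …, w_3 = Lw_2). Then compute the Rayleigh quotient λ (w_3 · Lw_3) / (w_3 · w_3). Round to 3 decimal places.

w1 = Lv₀ = (3·0 + 6·0 + 4·1; 0·0 + 7·0 + 7·1; 3·0 + 5·0 + 4·1) = (4, 7, 4)
w2 = Lw1 = (3·4 + 6·7 + 4·4; 0·4 + 7·7 + 7·4; 3·4 + 5·7 + 4·4) = (70, 77, 63)
w3 = Lw2 = (924, 980, 847)
Lw3 = (12040, 12789, 11060)
w3·Lw3 = 924·12040 + 980·12789 + 847·11060 = 33026000; w3·w3 = 924·924 + 980·980 + 847·847 = 2531585
λ ≈ 33026000/2531585 = 13.046

13.046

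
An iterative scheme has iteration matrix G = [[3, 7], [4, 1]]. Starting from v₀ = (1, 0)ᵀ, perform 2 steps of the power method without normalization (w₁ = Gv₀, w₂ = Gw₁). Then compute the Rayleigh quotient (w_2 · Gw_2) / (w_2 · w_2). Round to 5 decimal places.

6.69231

w1 = Gv₀ = (3·1 + 7·0; 4·1 + 1·0) = (3, 4)
w2 = Gw1 = (3·3 + 7·4; 4·3 + 1·4) = (37, 16)
Gw2 = (223, 164)
w2·Gw2 = 37·223 + 16·164 = 10875; w2·w2 = 37·37 + 16·16 = 1625
λ ≈ 10875/1625 = 6.69231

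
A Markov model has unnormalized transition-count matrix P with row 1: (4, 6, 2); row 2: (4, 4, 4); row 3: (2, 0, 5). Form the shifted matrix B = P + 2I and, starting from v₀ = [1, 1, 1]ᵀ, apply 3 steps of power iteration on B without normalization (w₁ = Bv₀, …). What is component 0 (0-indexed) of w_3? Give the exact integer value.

B = P + 2I has rows (6, 6, 2); (4, 6, 4); (2, 0, 7)
w1 = Bv₀ = (14, 14, 9)
w2 = Bw1 = (186, 176, 91)
w3 = Bw2 = (2354, 2164, 1009)
Requested component of w3: 2354

2354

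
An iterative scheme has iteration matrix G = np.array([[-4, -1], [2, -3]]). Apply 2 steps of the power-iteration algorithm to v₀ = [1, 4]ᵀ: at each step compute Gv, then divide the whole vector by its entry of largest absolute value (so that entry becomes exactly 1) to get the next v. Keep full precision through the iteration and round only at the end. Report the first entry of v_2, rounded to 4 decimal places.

Gv0 = (-8.00000, -10.00000); divide by -10.00000 → v1 = (0.80000, 1.00000)
Gv1 = (-4.20000, -1.40000); divide by -4.20000 → v2 = (1.00000, 0.33333)
Requested entry of v2: 42/42 = 1.0000

1.0000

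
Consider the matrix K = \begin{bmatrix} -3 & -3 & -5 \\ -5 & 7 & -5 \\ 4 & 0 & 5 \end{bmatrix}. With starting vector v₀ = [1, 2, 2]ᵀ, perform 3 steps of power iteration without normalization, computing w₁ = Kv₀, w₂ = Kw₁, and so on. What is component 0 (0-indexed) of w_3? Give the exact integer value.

w1 = Kv₀ = (-19, -1, 14)
w2 = Kw1 = (-10, 18, -6)
w3 = Kw2 = (6, 206, -70)
The requested component of w3 is 6.

6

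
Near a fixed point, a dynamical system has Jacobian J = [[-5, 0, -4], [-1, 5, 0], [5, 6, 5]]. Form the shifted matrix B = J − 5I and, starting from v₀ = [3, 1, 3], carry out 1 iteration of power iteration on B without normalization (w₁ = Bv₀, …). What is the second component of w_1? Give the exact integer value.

-3

B = J − 5I has rows (-10, 0, -4); (-1, 0, 0); (5, 6, 0)
w1 = Bv₀ = ((-10)·3 + 0·1 + (-4)·3; (-1)·3 + 0·1 + 0·3; 5·3 + 6·1 + 0·3) = (-42, -3, 21)
Requested component of w1: -3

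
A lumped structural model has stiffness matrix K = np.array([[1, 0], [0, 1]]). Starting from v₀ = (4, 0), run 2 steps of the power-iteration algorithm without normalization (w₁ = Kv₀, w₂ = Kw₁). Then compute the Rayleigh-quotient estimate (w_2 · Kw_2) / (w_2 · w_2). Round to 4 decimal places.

w1 = Kv₀ = (1·4 + 0·0; 0·4 + 1·0) = (4, 0)
w2 = Kw1 = (1·4 + 0·0; 0·4 + 1·0) = (4, 0)
Kw2 = (4, 0)
w2·Kw2 = 4·4 + 0·0 = 16; w2·w2 = 4·4 + 0·0 = 16
λ ≈ 16/16 = 1.0000

λ ≈ 1.0000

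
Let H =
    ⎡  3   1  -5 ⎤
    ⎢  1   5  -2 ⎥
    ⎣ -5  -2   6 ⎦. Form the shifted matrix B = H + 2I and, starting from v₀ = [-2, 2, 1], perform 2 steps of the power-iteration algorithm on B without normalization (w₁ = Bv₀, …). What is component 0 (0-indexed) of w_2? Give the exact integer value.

B = H + 2I has rows (5, 1, -5); (1, 7, -2); (-5, -2, 8)
w1 = Bv₀ = (-13, 10, 14)
w2 = Bw1 = (-125, 29, 157)
Requested component of w2: -125

-125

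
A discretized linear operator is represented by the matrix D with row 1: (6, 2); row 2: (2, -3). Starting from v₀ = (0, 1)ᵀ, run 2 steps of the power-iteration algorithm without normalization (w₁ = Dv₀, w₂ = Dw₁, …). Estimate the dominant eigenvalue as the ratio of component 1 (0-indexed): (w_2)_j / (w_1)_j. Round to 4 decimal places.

λ ≈ -4.3333

w1 = Dv₀ = (6·0 + 2·1; 2·0 + (-3)·1) = (2, -3)
w2 = Dw1 = (6·2 + 2·(-3); 2·2 + (-3)·(-3)) = (6, 13)
Ratio at component: 13 / -3 = -4.3333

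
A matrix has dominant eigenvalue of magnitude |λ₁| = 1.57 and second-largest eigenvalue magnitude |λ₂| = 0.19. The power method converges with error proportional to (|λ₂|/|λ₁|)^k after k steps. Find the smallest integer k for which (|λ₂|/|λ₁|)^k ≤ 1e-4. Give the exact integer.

5

|λ₂/λ₁| = 0.19/1.57 = 0.12102
Need k ≥ ln(1e-4) / ln(0.12102) = -9.2103 / -2.1118 ≈ 4.361
Smallest integer k satisfying the bound: 5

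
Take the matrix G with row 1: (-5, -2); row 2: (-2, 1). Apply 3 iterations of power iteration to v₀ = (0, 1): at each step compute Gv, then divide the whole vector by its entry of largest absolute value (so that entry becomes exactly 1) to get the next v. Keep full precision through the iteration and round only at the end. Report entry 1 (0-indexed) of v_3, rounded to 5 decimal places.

0.22000

Gv0 = (-2.000000, 1.000000); divide by -2.000000 → v1 = (1.000000, -0.500000)
Gv1 = (-4.000000, -2.500000); divide by -4.000000 → v2 = (1.000000, 0.625000)
Gv2 = (-6.250000, -1.375000); divide by -6.250000 → v3 = (1.000000, 0.220000)
Requested entry of v3: -11/-50 = 0.22000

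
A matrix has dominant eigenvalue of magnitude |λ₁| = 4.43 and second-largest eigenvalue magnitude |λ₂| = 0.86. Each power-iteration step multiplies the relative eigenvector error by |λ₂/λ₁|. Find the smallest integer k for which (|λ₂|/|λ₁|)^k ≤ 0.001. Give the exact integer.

5

|λ₂/λ₁| = 0.86/4.43 = 0.19413
Need k ≥ ln(0.001) / ln(0.19413) = -6.9078 / -1.6392 ≈ 4.214
Smallest integer k satisfying the bound: 5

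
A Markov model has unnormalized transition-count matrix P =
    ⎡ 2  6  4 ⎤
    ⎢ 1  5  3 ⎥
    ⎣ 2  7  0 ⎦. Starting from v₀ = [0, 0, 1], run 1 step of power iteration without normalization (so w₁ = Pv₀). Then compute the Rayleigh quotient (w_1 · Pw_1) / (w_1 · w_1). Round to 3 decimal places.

w1 = Pv₀ = (2·0 + 6·0 + 4·1; 1·0 + 5·0 + 3·1; 2·0 + 7·0 + 0·1) = (4, 3, 0)
Pw1 = (26, 19, 29)
w1·Pw1 = 4·26 + 3·19 + 0·29 = 161; w1·w1 = 4·4 + 3·3 + 0·0 = 25
λ ≈ 161/25 = 6.440

6.440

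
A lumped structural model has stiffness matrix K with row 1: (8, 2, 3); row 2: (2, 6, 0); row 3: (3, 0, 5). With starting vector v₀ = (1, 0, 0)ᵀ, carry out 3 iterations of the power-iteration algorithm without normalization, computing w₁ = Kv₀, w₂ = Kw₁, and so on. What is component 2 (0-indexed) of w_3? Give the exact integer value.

w1 = Kv₀ = (8·1 + 2·0 + 3·0; 2·1 + 6·0 + 0·0; 3·1 + 0·0 + 5·0) = (8, 2, 3)
w2 = Kw1 = (8·8 + 2·2 + 3·3; 2·8 + 6·2 + 0·3; 3·8 + 0·2 + 5·3) = (77, 28, 39)
w3 = Kw2 = (789, 322, 426)
The requested component of w3 is 426.

426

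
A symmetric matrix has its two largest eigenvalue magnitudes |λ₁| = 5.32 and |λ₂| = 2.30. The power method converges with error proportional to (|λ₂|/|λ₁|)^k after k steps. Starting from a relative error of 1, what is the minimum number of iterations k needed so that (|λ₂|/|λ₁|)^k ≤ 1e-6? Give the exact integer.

|λ₂/λ₁| = 2.30/5.32 = 0.43233
Need k ≥ ln(1e-6) / ln(0.43233) = -13.8155 / -0.8386 ≈ 16.475
Smallest integer k satisfying the bound: 17

17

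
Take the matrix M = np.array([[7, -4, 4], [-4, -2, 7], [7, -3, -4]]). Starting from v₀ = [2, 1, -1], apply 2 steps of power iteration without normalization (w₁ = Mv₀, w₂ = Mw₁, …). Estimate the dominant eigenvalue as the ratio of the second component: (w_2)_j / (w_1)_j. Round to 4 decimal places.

w1 = Mv₀ = (7·2 + (-4)·1 + 4·(-1); (-4)·2 + (-2)·1 + 7·(-1); 7·2 + (-3)·1 + (-4)·(-1)) = (6, -17, 15)
w2 = Mw1 = (7·6 + (-4)·(-17) + 4·15; (-4)·6 + (-2)·(-17) + 7·15; 7·6 + (-3)·(-17) + (-4)·15) = (170, 115, 33)
Ratio at component: 115 / -17 = -6.7647

λ ≈ -6.7647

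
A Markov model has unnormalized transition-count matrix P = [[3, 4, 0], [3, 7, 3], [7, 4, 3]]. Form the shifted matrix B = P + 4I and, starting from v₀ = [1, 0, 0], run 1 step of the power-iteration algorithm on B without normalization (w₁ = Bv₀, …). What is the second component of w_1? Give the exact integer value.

3

B = P + 4I has rows (7, 4, 0); (3, 11, 3); (7, 4, 7)
w1 = Bv₀ = (7, 3, 7)
Requested component of w1: 3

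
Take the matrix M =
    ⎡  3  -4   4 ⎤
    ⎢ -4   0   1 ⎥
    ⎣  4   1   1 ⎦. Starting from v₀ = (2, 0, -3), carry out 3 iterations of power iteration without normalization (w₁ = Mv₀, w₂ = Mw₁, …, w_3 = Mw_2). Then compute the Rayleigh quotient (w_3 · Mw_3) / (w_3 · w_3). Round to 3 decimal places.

-3.682

w1 = Mv₀ = (3·2 + (-4)·0 + 4·(-3); (-4)·2 + 0·0 + 1·(-3); 4·2 + 1·0 + 1·(-3)) = (-6, -11, 5)
w2 = Mw1 = (3·(-6) + (-4)·(-11) + 4·5; (-4)·(-6) + 0·(-11) + 1·5; 4·(-6) + 1·(-11) + 1·5) = (46, 29, -30)
w3 = Mw2 = (-98, -214, 183)
Mw3 = (1294, 575, -423)
w3·Mw3 = (-98)·1294 + (-214)·575 + 183·(-423) = -327271; w3·w3 = (-98)·(-98) + (-214)·(-214) + 183·183 = 88889
λ ≈ -327271/88889 = -3.682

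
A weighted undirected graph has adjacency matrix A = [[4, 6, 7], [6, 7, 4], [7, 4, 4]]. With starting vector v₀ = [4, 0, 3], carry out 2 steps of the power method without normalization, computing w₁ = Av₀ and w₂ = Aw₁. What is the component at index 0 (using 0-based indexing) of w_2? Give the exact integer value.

w1 = Av₀ = (4·4 + 6·0 + 7·3; 6·4 + 7·0 + 4·3; 7·4 + 4·0 + 4·3) = (37, 36, 40)
w2 = Aw1 = (4·37 + 6·36 + 7·40; 6·37 + 7·36 + 4·40; 7·37 + 4·36 + 4·40) = (644, 634, 563)
The requested component of w2 is 644.

644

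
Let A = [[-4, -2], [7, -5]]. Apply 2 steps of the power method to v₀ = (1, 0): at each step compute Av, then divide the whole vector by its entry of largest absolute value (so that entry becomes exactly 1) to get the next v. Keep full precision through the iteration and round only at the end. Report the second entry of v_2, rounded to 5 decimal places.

Av0 = (-4.000000, 7.000000); divide by 7.000000 → v1 = (-0.571429, 1.000000)
Av1 = (0.285714, -9.000000); divide by -9.000000 → v2 = (-0.031746, 1.000000)
Requested entry of v2: -63/-63 = 1.00000

1.00000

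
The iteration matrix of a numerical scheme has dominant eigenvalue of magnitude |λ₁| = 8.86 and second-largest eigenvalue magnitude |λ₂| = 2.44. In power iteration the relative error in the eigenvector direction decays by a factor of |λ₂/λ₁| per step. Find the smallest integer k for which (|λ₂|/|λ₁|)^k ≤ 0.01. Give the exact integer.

4

|λ₂/λ₁| = 2.44/8.86 = 0.27540
Need k ≥ ln(0.01) / ln(0.27540) = -4.6052 / -1.2895 ≈ 3.571
Smallest integer k satisfying the bound: 4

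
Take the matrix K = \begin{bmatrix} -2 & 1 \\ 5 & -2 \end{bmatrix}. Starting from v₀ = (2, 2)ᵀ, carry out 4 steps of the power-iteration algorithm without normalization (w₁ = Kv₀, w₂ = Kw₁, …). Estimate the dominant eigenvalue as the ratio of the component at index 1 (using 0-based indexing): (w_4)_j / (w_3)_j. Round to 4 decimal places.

λ ≈ -4.2340

w1 = Kv₀ = (-2, 6)
w2 = Kw1 = (10, -22)
w3 = Kw2 = (-42, 94)
w4 = Kw3 = (178, -398)
Ratio at component: -398 / 94 = -4.2340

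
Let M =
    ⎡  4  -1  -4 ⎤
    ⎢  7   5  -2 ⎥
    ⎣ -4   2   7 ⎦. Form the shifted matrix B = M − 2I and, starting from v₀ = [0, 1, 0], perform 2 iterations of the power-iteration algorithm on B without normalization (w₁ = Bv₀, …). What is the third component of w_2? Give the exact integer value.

20

B = M − 2I has rows (2, -1, -4); (7, 3, -2); (-4, 2, 5)
w1 = Bv₀ = (-1, 3, 2)
w2 = Bw1 = (-13, -2, 20)
Requested component of w2: 20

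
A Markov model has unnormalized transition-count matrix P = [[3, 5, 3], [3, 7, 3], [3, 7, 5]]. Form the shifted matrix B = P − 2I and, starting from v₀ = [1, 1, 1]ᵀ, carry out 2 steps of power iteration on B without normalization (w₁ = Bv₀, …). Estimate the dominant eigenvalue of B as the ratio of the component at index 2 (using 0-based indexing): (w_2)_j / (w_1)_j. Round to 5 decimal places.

11.00000

B = P − 2I has rows (1, 5, 3); (3, 5, 3); (3, 7, 3)
w1 = Bv₀ = (1·1 + 5·1 + 3·1; 3·1 + 5·1 + 3·1; 3·1 + 7·1 + 3·1) = (9, 11, 13)
w2 = Bw1 = (1·9 + 5·11 + 3·13; 3·9 + 5·11 + 3·13; 3·9 + 7·11 + 3·13) = (103, 121, 143)
Ratio: 143/13 = 11.00000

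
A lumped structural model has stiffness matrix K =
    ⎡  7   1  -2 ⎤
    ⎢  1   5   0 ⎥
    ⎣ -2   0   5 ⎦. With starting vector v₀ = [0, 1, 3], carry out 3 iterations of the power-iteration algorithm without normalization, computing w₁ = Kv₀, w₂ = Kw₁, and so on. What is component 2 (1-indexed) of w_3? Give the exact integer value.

w1 = Kv₀ = (-5, 5, 15)
w2 = Kw1 = (-60, 20, 85)
w3 = Kw2 = (-570, 40, 545)
The requested component of w3 is 40.

40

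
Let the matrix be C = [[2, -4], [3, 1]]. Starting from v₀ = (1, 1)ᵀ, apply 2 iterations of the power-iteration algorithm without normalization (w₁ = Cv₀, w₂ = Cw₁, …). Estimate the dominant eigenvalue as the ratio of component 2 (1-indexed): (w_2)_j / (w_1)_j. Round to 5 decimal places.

-0.50000

w1 = Cv₀ = (-2, 4)
w2 = Cw1 = (-20, -2)
Ratio at component: -2 / 4 = -0.50000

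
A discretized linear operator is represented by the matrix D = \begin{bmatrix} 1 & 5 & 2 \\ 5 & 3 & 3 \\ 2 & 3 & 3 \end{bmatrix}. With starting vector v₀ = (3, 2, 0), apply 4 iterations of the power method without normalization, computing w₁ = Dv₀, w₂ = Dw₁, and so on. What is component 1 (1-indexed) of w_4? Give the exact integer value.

11399

w1 = Dv₀ = (13, 21, 12)
w2 = Dw1 = (142, 164, 125)
w3 = Dw2 = (1212, 1577, 1151)
w4 = Dw3 = (11399, 14244, 10608)
The requested component of w4 is 11399.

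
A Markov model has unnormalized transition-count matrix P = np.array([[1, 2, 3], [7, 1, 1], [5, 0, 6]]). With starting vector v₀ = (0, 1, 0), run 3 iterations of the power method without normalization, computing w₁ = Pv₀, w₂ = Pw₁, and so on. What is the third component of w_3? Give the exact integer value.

w1 = Pv₀ = (1·0 + 2·1 + 3·0; 7·0 + 1·1 + 1·0; 5·0 + 0·1 + 6·0) = (2, 1, 0)
w2 = Pw1 = (1·2 + 2·1 + 3·0; 7·2 + 1·1 + 1·0; 5·2 + 0·1 + 6·0) = (4, 15, 10)
w3 = Pw2 = (64, 53, 80)
The requested component of w3 is 80.

80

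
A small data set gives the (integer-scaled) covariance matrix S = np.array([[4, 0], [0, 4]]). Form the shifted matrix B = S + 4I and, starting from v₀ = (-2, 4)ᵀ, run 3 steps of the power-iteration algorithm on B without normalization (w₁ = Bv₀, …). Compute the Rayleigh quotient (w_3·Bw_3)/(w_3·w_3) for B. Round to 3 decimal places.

B = S + 4I has rows (8, 0); (0, 8)
w1 = Bv₀ = (-16, 32)
w2 = Bw1 = (-128, 256)
w3 = Bw2 = (-1024, 2048)
Bw3 = (-8192, 16384)
w3·Bw3 = 41943040; w3·w3 = 5242880; μ ≈ 41943040/5242880 = 8.000

μ ≈ 8.000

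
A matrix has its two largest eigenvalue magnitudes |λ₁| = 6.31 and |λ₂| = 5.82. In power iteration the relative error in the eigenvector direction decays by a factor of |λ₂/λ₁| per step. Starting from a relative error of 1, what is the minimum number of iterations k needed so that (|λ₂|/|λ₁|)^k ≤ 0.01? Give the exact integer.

|λ₂/λ₁| = 5.82/6.31 = 0.92235
Need k ≥ ln(0.01) / ln(0.92235) = -4.6052 / -0.0808 ≈ 56.970
Smallest integer k satisfying the bound: 57

57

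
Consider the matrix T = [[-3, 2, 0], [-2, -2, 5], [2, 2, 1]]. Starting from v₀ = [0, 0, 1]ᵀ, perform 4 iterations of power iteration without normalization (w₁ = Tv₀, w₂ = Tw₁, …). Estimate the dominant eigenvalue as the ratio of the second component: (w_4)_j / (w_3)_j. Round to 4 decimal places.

λ ≈ 2.1111

w1 = Tv₀ = ((-3)·0 + 2·0 + 0·1; (-2)·0 + (-2)·0 + 5·1; 2·0 + 2·0 + 1·1) = (0, 5, 1)
w2 = Tw1 = ((-3)·0 + 2·5 + 0·1; (-2)·0 + (-2)·5 + 5·1; 2·0 + 2·5 + 1·1) = (10, -5, 11)
w3 = Tw2 = (-40, 45, 21)
w4 = Tw3 = (210, 95, 31)
Ratio at component: 95 / 45 = 2.1111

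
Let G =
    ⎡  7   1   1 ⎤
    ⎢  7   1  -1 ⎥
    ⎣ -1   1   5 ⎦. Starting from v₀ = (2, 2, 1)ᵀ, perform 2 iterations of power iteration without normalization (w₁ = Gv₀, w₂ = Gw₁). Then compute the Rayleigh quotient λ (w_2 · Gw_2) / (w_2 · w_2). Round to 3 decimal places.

w1 = Gv₀ = (7·2 + 1·2 + 1·1; 7·2 + 1·2 + (-1)·1; (-1)·2 + 1·2 + 5·1) = (17, 15, 5)
w2 = Gw1 = (7·17 + 1·15 + 1·5; 7·17 + 1·15 + (-1)·5; (-1)·17 + 1·15 + 5·5) = (139, 129, 23)
Gw2 = (1125, 1079, 105)
w2·Gw2 = 139·1125 + 129·1079 + 23·105 = 297981; w2·w2 = 139·139 + 129·129 + 23·23 = 36491
λ ≈ 297981/36491 = 8.166

λ ≈ 8.166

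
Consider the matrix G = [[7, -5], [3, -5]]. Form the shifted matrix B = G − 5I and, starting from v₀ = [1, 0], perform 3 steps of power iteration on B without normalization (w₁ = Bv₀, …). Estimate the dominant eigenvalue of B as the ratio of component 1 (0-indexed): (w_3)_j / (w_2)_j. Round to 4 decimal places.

B = G − 5I has rows (2, -5); (3, -10)
w1 = Bv₀ = (2, 3)
w2 = Bw1 = (-11, -24)
w3 = Bw2 = (98, 207)
Ratio: 207/-24 = -8.6250

-8.6250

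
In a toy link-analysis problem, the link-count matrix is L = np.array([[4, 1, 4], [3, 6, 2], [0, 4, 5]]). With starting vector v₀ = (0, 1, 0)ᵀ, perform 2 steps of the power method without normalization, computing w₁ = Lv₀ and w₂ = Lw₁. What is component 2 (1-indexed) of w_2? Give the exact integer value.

47

w1 = Lv₀ = (1, 6, 4)
w2 = Lw1 = (26, 47, 44)
The requested component of w2 is 47.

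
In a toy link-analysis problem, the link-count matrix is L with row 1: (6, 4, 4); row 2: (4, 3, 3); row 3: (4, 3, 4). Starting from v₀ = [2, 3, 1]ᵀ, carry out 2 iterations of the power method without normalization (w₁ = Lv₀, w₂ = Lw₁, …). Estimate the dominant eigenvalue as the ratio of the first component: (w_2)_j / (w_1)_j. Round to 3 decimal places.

11.857

w1 = Lv₀ = (6·2 + 4·3 + 4·1; 4·2 + 3·3 + 3·1; 4·2 + 3·3 + 4·1) = (28, 20, 21)
w2 = Lw1 = (6·28 + 4·20 + 4·21; 4·28 + 3·20 + 3·21; 4·28 + 3·20 + 4·21) = (332, 235, 256)
Ratio at component: 332 / 28 = 11.857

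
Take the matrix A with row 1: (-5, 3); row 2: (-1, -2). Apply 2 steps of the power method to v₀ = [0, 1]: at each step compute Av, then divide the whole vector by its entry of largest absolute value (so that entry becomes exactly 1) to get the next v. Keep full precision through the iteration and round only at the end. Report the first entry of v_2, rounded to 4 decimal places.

1.0000

Av0 = (3.00000, -2.00000); divide by 3.00000 → v1 = (1.00000, -0.66667)
Av1 = (-7.00000, 0.33333); divide by -7.00000 → v2 = (1.00000, -0.04762)
Requested entry of v2: -21/-21 = 1.0000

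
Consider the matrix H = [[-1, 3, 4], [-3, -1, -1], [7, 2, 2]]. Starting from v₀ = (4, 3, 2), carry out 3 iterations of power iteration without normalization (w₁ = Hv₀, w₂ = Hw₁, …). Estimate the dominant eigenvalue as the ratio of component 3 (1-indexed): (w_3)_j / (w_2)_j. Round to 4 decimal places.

5.7293

w1 = Hv₀ = ((-1)·4 + 3·3 + 4·2; (-3)·4 + (-1)·3 + (-1)·2; 7·4 + 2·3 + 2·2) = (13, -17, 38)
w2 = Hw1 = ((-1)·13 + 3·(-17) + 4·38; (-3)·13 + (-1)·(-17) + (-1)·38; 7·13 + 2·(-17) + 2·38) = (88, -60, 133)
w3 = Hw2 = (264, -337, 762)
Ratio at component: 762 / 133 = 5.7293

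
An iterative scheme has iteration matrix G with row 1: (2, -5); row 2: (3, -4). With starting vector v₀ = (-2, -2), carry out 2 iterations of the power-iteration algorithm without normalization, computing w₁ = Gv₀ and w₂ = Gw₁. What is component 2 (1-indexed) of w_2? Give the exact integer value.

10

w1 = Gv₀ = (2·(-2) + (-5)·(-2); 3·(-2) + (-4)·(-2)) = (6, 2)
w2 = Gw1 = (2·6 + (-5)·2; 3·6 + (-4)·2) = (2, 10)
The requested component of w2 is 10.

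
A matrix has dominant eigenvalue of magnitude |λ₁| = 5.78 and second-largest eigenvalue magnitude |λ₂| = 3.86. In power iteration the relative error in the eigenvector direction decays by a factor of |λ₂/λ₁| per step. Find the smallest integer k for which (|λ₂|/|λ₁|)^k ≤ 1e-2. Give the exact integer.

12

|λ₂/λ₁| = 3.86/5.78 = 0.66782
Need k ≥ ln(1e-2) / ln(0.66782) = -4.6052 / -0.4037 ≈ 11.406
Smallest integer k satisfying the bound: 12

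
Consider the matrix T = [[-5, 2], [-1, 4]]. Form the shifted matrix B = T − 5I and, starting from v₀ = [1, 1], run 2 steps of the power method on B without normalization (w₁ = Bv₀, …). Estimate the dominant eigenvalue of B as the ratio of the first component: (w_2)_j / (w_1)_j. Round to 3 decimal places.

-9.500

B = T − 5I has rows (-10, 2); (-1, -1)
w1 = Bv₀ = ((-10)·1 + 2·1; (-1)·1 + (-1)·1) = (-8, -2)
w2 = Bw1 = ((-10)·(-8) + 2·(-2); (-1)·(-8) + (-1)·(-2)) = (76, 10)
Ratio: 76/-8 = -9.500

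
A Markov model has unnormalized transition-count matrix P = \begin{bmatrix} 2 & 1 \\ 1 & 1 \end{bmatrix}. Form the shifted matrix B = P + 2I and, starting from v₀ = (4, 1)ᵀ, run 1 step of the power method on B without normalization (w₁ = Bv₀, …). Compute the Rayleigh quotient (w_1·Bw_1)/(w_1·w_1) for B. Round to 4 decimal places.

μ ≈ 4.5592

B = P + 2I has rows (4, 1); (1, 3)
w1 = Bv₀ = (4·4 + 1·1; 1·4 + 3·1) = (17, 7)
Bw1 = (75, 38)
w1·Bw1 = 1541; w1·w1 = 338; μ ≈ 1541/338 = 4.5592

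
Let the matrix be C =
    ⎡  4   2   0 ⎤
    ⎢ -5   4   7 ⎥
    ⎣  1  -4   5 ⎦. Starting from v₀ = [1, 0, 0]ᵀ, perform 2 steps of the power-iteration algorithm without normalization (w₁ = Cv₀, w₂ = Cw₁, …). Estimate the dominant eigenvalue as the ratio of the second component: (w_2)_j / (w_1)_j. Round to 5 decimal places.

w1 = Cv₀ = (4·1 + 2·0 + 0·0; (-5)·1 + 4·0 + 7·0; 1·1 + (-4)·0 + 5·0) = (4, -5, 1)
w2 = Cw1 = (4·4 + 2·(-5) + 0·1; (-5)·4 + 4·(-5) + 7·1; 1·4 + (-4)·(-5) + 5·1) = (6, -33, 29)
Ratio at component: -33 / -5 = 6.60000

λ ≈ 6.60000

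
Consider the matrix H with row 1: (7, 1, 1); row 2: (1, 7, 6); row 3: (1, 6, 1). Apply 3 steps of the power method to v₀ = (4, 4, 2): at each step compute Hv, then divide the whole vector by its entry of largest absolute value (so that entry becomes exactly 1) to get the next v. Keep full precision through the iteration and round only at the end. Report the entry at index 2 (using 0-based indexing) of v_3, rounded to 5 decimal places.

Hv0 = (34.000000, 44.000000, 30.000000); divide by 44.000000 → v1 = (0.772727, 1.000000, 0.681818)
Hv1 = (7.090909, 11.863636, 7.454545); divide by 11.863636 → v2 = (0.597701, 1.000000, 0.628352)
Hv2 = (5.812261, 11.367816, 7.226054); divide by 11.367816 → v3 = (0.511291, 1.000000, 0.635659)
Requested entry of v3: 3772/5934 = 0.63566

0.63566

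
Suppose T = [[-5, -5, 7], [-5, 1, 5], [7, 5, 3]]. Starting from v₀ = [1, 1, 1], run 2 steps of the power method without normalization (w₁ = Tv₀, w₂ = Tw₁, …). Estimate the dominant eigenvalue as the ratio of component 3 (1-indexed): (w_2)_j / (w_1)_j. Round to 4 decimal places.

1.9333

w1 = Tv₀ = (-3, 1, 15)
w2 = Tw1 = (115, 91, 29)
Ratio at component: 29 / 15 = 1.9333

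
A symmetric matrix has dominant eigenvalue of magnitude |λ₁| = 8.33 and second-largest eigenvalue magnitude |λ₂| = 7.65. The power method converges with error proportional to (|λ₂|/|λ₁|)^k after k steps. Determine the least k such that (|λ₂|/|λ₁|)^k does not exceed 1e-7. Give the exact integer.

|λ₂/λ₁| = 7.65/8.33 = 0.91837
Need k ≥ ln(1e-7) / ln(0.91837) = -16.1181 / -0.0852 ≈ 189.273
Smallest integer k satisfying the bound: 190

190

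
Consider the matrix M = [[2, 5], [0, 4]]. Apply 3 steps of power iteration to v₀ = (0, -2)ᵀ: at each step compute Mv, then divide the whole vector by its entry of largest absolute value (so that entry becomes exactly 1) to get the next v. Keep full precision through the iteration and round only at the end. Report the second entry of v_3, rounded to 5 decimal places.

0.45714

Mv0 = (-10.000000, -8.000000); divide by -10.000000 → v1 = (1.000000, 0.800000)
Mv1 = (6.000000, 3.200000); divide by 6.000000 → v2 = (1.000000, 0.533333)
Mv2 = (4.666667, 2.133333); divide by 4.666667 → v3 = (1.000000, 0.457143)
Requested entry of v3: -128/-280 = 0.45714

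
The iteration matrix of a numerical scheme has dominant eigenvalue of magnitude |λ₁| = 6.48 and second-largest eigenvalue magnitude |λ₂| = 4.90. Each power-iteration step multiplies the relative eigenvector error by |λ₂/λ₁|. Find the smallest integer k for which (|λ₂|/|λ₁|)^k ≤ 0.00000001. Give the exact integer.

|λ₂/λ₁| = 4.90/6.48 = 0.75617
Need k ≥ ln(0.00000001) / ln(0.75617) = -18.4207 / -0.2795 ≈ 65.909
Smallest integer k satisfying the bound: 66

66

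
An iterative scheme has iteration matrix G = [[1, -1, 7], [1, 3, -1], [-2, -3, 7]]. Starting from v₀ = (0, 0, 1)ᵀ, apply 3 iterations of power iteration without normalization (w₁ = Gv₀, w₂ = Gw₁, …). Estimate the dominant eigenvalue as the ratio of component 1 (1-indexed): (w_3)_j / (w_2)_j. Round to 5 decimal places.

5.71930

w1 = Gv₀ = (1·0 + (-1)·0 + 7·1; 1·0 + 3·0 + (-1)·1; (-2)·0 + (-3)·0 + 7·1) = (7, -1, 7)
w2 = Gw1 = (1·7 + (-1)·(-1) + 7·7; 1·7 + 3·(-1) + (-1)·7; (-2)·7 + (-3)·(-1) + 7·7) = (57, -3, 38)
w3 = Gw2 = (326, 10, 161)
Ratio at component: 326 / 57 = 5.71930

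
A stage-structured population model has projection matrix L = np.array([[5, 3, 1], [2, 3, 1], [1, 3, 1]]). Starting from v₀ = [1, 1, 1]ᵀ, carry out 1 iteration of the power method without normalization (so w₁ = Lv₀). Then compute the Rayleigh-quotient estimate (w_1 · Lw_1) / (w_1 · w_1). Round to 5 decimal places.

w1 = Lv₀ = (5·1 + 3·1 + 1·1; 2·1 + 3·1 + 1·1; 1·1 + 3·1 + 1·1) = (9, 6, 5)
Lw1 = (68, 41, 32)
w1·Lw1 = 9·68 + 6·41 + 5·32 = 1018; w1·w1 = 9·9 + 6·6 + 5·5 = 142
λ ≈ 1018/142 = 7.16901

λ ≈ 7.16901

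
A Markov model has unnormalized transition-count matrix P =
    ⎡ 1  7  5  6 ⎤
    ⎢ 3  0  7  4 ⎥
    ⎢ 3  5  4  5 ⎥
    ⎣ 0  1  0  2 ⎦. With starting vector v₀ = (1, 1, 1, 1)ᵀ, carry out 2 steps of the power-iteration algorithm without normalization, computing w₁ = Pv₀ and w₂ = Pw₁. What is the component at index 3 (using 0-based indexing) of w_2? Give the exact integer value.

w1 = Pv₀ = (19, 14, 17, 3)
w2 = Pw1 = (220, 188, 210, 20)
The requested component of w2 is 20.

20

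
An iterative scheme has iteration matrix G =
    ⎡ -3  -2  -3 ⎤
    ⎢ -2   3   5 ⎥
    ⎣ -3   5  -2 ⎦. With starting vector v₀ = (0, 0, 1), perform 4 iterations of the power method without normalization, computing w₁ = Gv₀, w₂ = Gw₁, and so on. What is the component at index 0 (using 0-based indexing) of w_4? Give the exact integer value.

135

w1 = Gv₀ = (-3, 5, -2)
w2 = Gw1 = (5, 11, 38)
w3 = Gw2 = (-151, 213, -36)
w4 = Gw3 = (135, 761, 1590)
The requested component of w4 is 135.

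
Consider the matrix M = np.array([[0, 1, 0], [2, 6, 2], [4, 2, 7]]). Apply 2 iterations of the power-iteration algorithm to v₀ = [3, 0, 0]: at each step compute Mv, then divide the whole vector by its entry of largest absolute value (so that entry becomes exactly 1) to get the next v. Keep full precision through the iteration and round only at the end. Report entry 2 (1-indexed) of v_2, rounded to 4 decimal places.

0.6250

Mv0 = (0.00000, 6.00000, 12.00000); divide by 12.00000 → v1 = (0.00000, 0.50000, 1.00000)
Mv1 = (0.50000, 5.00000, 8.00000); divide by 8.00000 → v2 = (0.06250, 0.62500, 1.00000)
Requested entry of v2: 60/96 = 0.6250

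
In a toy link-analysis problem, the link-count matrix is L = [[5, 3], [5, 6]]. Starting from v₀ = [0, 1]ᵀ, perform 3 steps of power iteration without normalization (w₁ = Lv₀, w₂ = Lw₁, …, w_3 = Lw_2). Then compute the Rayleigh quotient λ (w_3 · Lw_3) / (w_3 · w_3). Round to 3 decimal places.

w1 = Lv₀ = (5·0 + 3·1; 5·0 + 6·1) = (3, 6)
w2 = Lw1 = (5·3 + 3·6; 5·3 + 6·6) = (33, 51)
w3 = Lw2 = (318, 471)
Lw3 = (3003, 4416)
w3·Lw3 = 318·3003 + 471·4416 = 3034890; w3·w3 = 318·318 + 471·471 = 322965
λ ≈ 3034890/322965 = 9.397

λ ≈ 9.397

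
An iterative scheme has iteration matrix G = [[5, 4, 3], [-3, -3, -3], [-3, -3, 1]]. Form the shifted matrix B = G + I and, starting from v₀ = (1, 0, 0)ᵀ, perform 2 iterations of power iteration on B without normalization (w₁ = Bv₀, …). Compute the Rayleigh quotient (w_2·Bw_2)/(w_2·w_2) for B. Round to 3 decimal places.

B = G + I has rows (6, 4, 3); (-3, -2, -3); (-3, -3, 2)
w1 = Bv₀ = (6·1 + 4·0 + 3·0; (-3)·1 + (-2)·0 + (-3)·0; (-3)·1 + (-3)·0 + 2·0) = (6, -3, -3)
w2 = Bw1 = (6·6 + 4·(-3) + 3·(-3); (-3)·6 + (-2)·(-3) + (-3)·(-3); (-3)·6 + (-3)·(-3) + 2·(-3)) = (15, -3, -15)
Bw2 = (33, 6, -66)
w2·Bw2 = 1467; w2·w2 = 459; μ ≈ 1467/459 = 3.196

3.196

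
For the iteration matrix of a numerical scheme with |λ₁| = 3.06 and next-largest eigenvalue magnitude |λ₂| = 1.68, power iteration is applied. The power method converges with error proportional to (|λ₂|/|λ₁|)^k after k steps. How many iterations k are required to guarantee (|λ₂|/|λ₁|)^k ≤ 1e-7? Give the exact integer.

27

|λ₂/λ₁| = 1.68/3.06 = 0.54902
Need k ≥ ln(1e-7) / ln(0.54902) = -16.1181 / -0.5996 ≈ 26.880
Smallest integer k satisfying the bound: 27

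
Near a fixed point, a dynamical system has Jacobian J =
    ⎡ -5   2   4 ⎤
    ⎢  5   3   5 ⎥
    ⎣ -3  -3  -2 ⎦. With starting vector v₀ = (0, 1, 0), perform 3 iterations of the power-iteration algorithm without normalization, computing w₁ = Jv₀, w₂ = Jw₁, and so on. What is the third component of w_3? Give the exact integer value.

w1 = Jv₀ = ((-5)·0 + 2·1 + 4·0; 5·0 + 3·1 + 5·0; (-3)·0 + (-3)·1 + (-2)·0) = (2, 3, -3)
w2 = Jw1 = ((-5)·2 + 2·3 + 4·(-3); 5·2 + 3·3 + 5·(-3); (-3)·2 + (-3)·3 + (-2)·(-3)) = (-16, 4, -9)
w3 = Jw2 = (52, -113, 54)
The requested component of w3 is 54.

54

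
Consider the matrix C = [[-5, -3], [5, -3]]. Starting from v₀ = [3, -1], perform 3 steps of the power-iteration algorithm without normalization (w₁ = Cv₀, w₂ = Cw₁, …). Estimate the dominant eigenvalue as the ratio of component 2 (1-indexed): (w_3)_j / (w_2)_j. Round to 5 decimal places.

λ ≈ -3.26316

w1 = Cv₀ = ((-5)·3 + (-3)·(-1); 5·3 + (-3)·(-1)) = (-12, 18)
w2 = Cw1 = ((-5)·(-12) + (-3)·18; 5·(-12) + (-3)·18) = (6, -114)
w3 = Cw2 = (312, 372)
Ratio at component: 372 / -114 = -3.26316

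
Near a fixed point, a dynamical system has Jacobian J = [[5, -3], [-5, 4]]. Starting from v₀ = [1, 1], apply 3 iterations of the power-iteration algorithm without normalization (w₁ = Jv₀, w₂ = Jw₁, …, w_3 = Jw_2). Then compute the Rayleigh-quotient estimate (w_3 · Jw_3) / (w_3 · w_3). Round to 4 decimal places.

w1 = Jv₀ = (5·1 + (-3)·1; (-5)·1 + 4·1) = (2, -1)
w2 = Jw1 = (5·2 + (-3)·(-1); (-5)·2 + 4·(-1)) = (13, -14)
w3 = Jw2 = (107, -121)
Jw3 = (898, -1019)
w3·Jw3 = 107·898 + (-121)·(-1019) = 219385; w3·w3 = 107·107 + (-121)·(-121) = 26090
λ ≈ 219385/26090 = 8.4088

λ ≈ 8.4088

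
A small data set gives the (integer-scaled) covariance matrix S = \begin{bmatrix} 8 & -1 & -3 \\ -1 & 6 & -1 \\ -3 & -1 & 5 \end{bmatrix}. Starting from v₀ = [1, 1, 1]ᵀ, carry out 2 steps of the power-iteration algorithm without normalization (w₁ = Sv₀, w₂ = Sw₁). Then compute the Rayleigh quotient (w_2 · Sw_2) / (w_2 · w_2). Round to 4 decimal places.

λ ≈ 8.0298

w1 = Sv₀ = (8·1 + (-1)·1 + (-3)·1; (-1)·1 + 6·1 + (-1)·1; (-3)·1 + (-1)·1 + 5·1) = (4, 4, 1)
w2 = Sw1 = (8·4 + (-1)·4 + (-3)·1; (-1)·4 + 6·4 + (-1)·1; (-3)·4 + (-1)·4 + 5·1) = (25, 19, -11)
Sw2 = (214, 100, -149)
w2·Sw2 = 25·214 + 19·100 + (-11)·(-149) = 8889; w2·w2 = 25·25 + 19·19 + (-11)·(-11) = 1107
λ ≈ 8889/1107 = 8.0298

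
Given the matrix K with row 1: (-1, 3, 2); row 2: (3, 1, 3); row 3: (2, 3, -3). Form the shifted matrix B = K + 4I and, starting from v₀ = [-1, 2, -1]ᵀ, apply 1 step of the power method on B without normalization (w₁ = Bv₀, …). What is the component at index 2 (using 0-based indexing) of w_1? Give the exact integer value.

B = K + 4I has rows (3, 3, 2); (3, 5, 3); (2, 3, 1)
w1 = Bv₀ = (1, 4, 3)
Requested component of w1: 3

3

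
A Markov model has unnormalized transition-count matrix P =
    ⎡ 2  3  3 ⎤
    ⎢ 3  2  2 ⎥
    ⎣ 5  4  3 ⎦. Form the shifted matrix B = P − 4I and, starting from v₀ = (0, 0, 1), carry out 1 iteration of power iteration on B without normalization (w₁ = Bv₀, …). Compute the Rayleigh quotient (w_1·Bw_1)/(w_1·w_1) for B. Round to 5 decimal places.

B = P − 4I has rows (-2, 3, 3); (3, -2, 2); (5, 4, -1)
w1 = Bv₀ = ((-2)·0 + 3·0 + 3·1; 3·0 + (-2)·0 + 2·1; 5·0 + 4·0 + (-1)·1) = (3, 2, -1)
Bw1 = (-3, 3, 24)
w1·Bw1 = -27; w1·w1 = 14; μ ≈ -27/14 = -1.92857

μ ≈ -1.92857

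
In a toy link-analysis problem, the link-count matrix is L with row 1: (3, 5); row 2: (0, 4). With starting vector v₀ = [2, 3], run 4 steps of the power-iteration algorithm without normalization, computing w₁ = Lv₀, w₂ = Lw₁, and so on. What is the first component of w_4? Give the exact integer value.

2787

w1 = Lv₀ = (21, 12)
w2 = Lw1 = (123, 48)
w3 = Lw2 = (609, 192)
w4 = Lw3 = (2787, 768)
The requested component of w4 is 2787.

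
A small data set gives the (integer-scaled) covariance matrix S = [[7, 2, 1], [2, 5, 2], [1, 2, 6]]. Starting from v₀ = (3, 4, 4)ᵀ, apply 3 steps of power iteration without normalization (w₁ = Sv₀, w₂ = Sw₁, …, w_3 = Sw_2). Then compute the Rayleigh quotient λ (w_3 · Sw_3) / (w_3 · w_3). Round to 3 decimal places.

λ ≈ 9.379

w1 = Sv₀ = (7·3 + 2·4 + 1·4; 2·3 + 5·4 + 2·4; 1·3 + 2·4 + 6·4) = (33, 34, 35)
w2 = Sw1 = (7·33 + 2·34 + 1·35; 2·33 + 5·34 + 2·35; 1·33 + 2·34 + 6·35) = (334, 306, 311)
w3 = Sw2 = (3261, 2820, 2812)
Sw3 = (31279, 26246, 25773)
w3·Sw3 = 3261·31279 + 2820·26246 + 2812·25773 = 248488215; w3·w3 = 3261·3261 + 2820·2820 + 2812·2812 = 26493865
λ ≈ 248488215/26493865 = 9.379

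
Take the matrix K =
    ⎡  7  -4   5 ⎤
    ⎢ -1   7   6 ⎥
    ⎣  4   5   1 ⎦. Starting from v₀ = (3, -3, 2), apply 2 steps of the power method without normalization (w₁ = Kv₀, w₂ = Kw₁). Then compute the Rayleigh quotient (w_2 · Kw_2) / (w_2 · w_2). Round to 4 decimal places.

λ ≈ 9.2656

w1 = Kv₀ = (7·3 + (-4)·(-3) + 5·2; (-1)·3 + 7·(-3) + 6·2; 4·3 + 5·(-3) + 1·2) = (43, -12, -1)
w2 = Kw1 = (7·43 + (-4)·(-12) + 5·(-1); (-1)·43 + 7·(-12) + 6·(-1); 4·43 + 5·(-12) + 1·(-1)) = (344, -133, 111)
Kw2 = (3495, -609, 822)
w2·Kw2 = 344·3495 + (-133)·(-609) + 111·822 = 1374519; w2·w2 = 344·344 + (-133)·(-133) + 111·111 = 148346
λ ≈ 1374519/148346 = 9.2656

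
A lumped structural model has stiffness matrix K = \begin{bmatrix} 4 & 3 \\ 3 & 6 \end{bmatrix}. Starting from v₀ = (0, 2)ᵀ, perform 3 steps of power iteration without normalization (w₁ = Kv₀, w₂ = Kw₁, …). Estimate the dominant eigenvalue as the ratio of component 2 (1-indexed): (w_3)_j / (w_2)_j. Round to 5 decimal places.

w1 = Kv₀ = (4·0 + 3·2; 3·0 + 6·2) = (6, 12)
w2 = Kw1 = (4·6 + 3·12; 3·6 + 6·12) = (60, 90)
w3 = Kw2 = (510, 720)
Ratio at component: 720 / 90 = 8.00000

λ ≈ 8.00000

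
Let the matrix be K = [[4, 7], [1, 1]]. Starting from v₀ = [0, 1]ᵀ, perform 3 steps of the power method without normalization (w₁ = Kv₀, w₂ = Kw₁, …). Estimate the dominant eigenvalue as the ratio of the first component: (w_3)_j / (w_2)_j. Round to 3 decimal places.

w1 = Kv₀ = (4·0 + 7·1; 1·0 + 1·1) = (7, 1)
w2 = Kw1 = (4·7 + 7·1; 1·7 + 1·1) = (35, 8)
w3 = Kw2 = (196, 43)
Ratio at component: 196 / 35 = 5.600

5.600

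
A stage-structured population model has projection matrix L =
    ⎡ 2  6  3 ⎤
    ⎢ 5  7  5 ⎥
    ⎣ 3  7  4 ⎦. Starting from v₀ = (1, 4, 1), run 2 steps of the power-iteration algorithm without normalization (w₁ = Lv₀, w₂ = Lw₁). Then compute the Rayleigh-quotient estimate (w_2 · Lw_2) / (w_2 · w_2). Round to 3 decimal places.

λ ≈ 14.642

w1 = Lv₀ = (29, 38, 35)
w2 = Lw1 = (391, 586, 493)
Lw2 = (5777, 8522, 7247)
w2·Lw2 = 391·5777 + 586·8522 + 493·7247 = 10825470; w2·w2 = 391·391 + 586·586 + 493·493 = 739326
λ ≈ 10825470/739326 = 14.642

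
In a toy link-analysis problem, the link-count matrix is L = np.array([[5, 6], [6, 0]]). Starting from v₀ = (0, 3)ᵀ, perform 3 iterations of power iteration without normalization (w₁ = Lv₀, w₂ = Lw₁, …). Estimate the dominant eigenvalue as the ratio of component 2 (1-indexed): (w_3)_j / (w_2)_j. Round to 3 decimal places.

λ ≈ 5.000

w1 = Lv₀ = (18, 0)
w2 = Lw1 = (90, 108)
w3 = Lw2 = (1098, 540)
Ratio at component: 540 / 108 = 5.000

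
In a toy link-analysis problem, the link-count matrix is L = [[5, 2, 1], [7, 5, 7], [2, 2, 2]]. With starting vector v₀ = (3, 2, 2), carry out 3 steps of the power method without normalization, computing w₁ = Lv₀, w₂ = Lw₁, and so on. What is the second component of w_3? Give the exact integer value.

w1 = Lv₀ = (21, 45, 14)
w2 = Lw1 = (209, 470, 160)
w3 = Lw2 = (2145, 4933, 1678)
The requested component of w3 is 4933.

4933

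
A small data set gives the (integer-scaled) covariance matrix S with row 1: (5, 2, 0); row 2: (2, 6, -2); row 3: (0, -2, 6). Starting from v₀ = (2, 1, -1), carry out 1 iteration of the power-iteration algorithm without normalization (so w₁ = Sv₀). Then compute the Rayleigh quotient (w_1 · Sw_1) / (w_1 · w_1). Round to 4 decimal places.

8.3182

w1 = Sv₀ = (5·2 + 2·1 + 0·(-1); 2·2 + 6·1 + (-2)·(-1); 0·2 + (-2)·1 + 6·(-1)) = (12, 12, -8)
Sw1 = (84, 112, -72)
w1·Sw1 = 12·84 + 12·112 + (-8)·(-72) = 2928; w1·w1 = 12·12 + 12·12 + (-8)·(-8) = 352
λ ≈ 2928/352 = 8.3182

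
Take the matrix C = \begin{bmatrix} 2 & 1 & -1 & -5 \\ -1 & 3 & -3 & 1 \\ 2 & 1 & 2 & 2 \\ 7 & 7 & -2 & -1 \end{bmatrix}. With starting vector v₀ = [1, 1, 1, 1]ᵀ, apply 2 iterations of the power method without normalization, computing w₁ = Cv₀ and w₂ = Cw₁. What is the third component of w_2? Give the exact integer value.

30

w1 = Cv₀ = (2·1 + 1·1 + (-1)·1 + (-5)·1; (-1)·1 + 3·1 + (-3)·1 + 1·1; 2·1 + 1·1 + 2·1 + 2·1; 7·1 + 7·1 + (-2)·1 + (-1)·1) = (-3, 0, 7, 11)
w2 = Cw1 = (2·(-3) + 1·0 + (-1)·7 + (-5)·11; (-1)·(-3) + 3·0 + (-3)·7 + 1·11; 2·(-3) + 1·0 + 2·7 + 2·11; 7·(-3) + 7·0 + (-2)·7 + (-1)·11) = (-68, -7, 30, -46)
The requested component of w2 is 30.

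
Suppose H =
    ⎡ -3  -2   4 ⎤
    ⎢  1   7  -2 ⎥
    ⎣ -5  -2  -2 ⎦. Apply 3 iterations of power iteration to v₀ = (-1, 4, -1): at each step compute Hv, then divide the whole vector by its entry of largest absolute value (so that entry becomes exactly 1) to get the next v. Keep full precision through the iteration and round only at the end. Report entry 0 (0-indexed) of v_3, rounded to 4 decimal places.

Hv0 = (-9.00000, 29.00000, -1.00000); divide by 29.00000 → v1 = (-0.31034, 1.00000, -0.03448)
Hv1 = (-1.20690, 6.75862, -0.37931); divide by 6.75862 → v2 = (-0.17857, 1.00000, -0.05612)
Hv2 = (-1.68878, 6.93367, -0.99490); divide by 6.93367 → v3 = (-0.24356, 1.00000, -0.14349)
Requested entry of v3: -331/1359 = -0.2436

-0.2436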